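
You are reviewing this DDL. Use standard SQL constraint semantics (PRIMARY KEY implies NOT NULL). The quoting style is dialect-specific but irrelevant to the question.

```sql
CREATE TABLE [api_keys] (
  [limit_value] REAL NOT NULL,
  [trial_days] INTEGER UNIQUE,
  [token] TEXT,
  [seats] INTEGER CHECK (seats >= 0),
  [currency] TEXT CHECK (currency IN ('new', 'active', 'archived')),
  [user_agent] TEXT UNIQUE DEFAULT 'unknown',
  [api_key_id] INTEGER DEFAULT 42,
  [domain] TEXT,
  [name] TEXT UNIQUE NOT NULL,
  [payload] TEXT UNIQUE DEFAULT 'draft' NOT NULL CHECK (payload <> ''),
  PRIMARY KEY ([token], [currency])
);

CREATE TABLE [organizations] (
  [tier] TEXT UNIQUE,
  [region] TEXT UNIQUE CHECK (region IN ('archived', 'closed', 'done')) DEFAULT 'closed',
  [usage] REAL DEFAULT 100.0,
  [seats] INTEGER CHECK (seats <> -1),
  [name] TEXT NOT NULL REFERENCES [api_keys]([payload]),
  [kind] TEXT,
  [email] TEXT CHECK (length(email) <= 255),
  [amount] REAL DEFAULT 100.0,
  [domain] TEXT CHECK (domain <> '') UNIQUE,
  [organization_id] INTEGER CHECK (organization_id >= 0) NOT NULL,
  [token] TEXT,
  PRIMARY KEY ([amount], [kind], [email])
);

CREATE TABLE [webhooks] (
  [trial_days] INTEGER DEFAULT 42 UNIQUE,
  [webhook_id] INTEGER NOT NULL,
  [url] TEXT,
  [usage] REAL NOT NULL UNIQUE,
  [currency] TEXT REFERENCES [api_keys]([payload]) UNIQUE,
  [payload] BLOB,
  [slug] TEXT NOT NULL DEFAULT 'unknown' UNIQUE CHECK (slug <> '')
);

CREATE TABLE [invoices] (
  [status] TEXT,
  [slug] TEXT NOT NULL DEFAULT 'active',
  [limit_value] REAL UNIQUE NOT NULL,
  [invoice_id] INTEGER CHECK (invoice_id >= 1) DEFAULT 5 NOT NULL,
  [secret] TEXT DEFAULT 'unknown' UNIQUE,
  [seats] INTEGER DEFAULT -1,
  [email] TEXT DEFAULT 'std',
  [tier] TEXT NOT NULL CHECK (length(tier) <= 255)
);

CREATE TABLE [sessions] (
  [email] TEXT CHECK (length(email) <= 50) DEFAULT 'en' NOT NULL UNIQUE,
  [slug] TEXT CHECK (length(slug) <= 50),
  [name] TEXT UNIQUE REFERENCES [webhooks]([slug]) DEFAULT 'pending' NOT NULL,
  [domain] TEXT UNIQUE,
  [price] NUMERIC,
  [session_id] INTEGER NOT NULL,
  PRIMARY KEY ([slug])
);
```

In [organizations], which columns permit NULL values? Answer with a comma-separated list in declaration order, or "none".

- tier: UNIQUE does not imply NOT NULL → nullable.
- region: CHECK does not forbid NULL (a CHECK constraint passes when its expression is NULL) → nullable.
- usage: DEFAULT only fills an omitted column; an explicit NULL is still allowed → nullable.
- seats: CHECK does not forbid NULL (a CHECK constraint passes when its expression is NULL) → nullable.
- name: declared NOT NULL → not nullable.
- kind: part of the PRIMARY KEY, which implies NOT NULL → not nullable.
- email: part of the PRIMARY KEY, which implies NOT NULL → not nullable.
- amount: part of the PRIMARY KEY, which implies NOT NULL → not nullable.
- domain: CHECK does not forbid NULL (a CHECK constraint passes when its expression is NULL) → nullable.
- organization_id: declared NOT NULL → not nullable.
- token: no NOT NULL constraint applies → nullable.

tier, region, usage, seats, domain, token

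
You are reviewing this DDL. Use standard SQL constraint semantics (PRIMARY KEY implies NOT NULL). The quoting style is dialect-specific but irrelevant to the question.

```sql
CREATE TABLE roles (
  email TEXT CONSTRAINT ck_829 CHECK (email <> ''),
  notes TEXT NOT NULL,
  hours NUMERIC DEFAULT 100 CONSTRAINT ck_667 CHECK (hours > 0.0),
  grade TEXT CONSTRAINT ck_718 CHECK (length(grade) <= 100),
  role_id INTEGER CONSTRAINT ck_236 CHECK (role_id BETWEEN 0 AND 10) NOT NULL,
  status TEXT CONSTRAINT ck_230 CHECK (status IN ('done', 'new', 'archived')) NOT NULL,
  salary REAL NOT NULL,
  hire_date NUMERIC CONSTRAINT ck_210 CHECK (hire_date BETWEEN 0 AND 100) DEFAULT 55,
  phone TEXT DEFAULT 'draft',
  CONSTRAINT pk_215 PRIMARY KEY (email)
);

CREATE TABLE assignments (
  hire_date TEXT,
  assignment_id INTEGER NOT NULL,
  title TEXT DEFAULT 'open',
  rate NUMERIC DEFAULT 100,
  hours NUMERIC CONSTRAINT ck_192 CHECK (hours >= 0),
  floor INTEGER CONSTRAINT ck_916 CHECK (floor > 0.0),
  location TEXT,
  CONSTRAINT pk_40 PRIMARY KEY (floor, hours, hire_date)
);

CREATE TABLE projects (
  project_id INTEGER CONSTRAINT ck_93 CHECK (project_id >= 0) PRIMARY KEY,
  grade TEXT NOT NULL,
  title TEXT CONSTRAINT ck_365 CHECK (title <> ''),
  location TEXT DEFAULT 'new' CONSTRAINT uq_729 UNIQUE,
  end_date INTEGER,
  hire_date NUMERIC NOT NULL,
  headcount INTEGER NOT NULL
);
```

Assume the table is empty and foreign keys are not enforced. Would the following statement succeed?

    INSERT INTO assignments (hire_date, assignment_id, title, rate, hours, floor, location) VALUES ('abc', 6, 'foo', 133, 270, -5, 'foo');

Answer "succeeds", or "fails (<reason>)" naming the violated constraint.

The value -5 for floor violates CHECK (floor > 0.0).

fails (CHECK on floor)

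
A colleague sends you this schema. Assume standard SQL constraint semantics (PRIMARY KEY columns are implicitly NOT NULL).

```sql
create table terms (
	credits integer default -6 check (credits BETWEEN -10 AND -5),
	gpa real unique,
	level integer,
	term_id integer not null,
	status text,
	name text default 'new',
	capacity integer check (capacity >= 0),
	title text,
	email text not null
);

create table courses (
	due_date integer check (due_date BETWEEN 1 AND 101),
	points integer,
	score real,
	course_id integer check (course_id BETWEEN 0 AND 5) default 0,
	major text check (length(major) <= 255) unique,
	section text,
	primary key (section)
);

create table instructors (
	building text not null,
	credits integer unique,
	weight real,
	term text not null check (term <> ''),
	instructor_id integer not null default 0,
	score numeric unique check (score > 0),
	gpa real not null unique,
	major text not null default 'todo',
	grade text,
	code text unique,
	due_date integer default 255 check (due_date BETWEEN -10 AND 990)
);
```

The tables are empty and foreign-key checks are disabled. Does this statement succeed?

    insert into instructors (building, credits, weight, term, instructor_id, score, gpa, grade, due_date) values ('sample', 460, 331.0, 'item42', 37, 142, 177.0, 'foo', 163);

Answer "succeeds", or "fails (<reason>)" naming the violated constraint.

succeeds

NOT NULL columns: building is supplied; gpa is supplied; instructor_id is supplied; major defaults to 'todo'; term is supplied.
CHECK constraints: 'item42' satisfies (term <> ''); 142 satisfies (score > 0); 163 satisfies (due_date BETWEEN -10 AND 990).
No constraint is violated.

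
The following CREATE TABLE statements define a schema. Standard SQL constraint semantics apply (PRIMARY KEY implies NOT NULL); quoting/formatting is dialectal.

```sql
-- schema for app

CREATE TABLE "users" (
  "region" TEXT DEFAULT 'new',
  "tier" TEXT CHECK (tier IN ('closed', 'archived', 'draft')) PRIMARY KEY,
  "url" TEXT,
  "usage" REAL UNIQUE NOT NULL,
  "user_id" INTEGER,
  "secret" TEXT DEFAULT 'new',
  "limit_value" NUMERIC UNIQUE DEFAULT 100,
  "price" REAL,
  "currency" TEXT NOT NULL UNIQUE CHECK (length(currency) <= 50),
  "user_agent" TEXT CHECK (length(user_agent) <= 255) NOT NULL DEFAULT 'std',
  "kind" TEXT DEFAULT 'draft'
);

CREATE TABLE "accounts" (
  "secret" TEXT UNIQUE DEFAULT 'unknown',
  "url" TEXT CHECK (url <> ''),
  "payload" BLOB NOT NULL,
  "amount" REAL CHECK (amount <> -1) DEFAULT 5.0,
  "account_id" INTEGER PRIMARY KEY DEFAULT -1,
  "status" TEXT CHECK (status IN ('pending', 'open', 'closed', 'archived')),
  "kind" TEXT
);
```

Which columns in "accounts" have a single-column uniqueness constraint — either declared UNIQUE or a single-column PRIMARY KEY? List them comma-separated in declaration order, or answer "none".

secret, account_id

- secret: declared UNIQUE → unique.
- url: no UNIQUE or single-column PK constraint.
- payload: no UNIQUE or single-column PK constraint.
- amount: no UNIQUE or single-column PK constraint.
- account_id: single-column PRIMARY KEY → unique.
- status: no UNIQUE or single-column PK constraint.
- kind: no UNIQUE or single-column PK constraint.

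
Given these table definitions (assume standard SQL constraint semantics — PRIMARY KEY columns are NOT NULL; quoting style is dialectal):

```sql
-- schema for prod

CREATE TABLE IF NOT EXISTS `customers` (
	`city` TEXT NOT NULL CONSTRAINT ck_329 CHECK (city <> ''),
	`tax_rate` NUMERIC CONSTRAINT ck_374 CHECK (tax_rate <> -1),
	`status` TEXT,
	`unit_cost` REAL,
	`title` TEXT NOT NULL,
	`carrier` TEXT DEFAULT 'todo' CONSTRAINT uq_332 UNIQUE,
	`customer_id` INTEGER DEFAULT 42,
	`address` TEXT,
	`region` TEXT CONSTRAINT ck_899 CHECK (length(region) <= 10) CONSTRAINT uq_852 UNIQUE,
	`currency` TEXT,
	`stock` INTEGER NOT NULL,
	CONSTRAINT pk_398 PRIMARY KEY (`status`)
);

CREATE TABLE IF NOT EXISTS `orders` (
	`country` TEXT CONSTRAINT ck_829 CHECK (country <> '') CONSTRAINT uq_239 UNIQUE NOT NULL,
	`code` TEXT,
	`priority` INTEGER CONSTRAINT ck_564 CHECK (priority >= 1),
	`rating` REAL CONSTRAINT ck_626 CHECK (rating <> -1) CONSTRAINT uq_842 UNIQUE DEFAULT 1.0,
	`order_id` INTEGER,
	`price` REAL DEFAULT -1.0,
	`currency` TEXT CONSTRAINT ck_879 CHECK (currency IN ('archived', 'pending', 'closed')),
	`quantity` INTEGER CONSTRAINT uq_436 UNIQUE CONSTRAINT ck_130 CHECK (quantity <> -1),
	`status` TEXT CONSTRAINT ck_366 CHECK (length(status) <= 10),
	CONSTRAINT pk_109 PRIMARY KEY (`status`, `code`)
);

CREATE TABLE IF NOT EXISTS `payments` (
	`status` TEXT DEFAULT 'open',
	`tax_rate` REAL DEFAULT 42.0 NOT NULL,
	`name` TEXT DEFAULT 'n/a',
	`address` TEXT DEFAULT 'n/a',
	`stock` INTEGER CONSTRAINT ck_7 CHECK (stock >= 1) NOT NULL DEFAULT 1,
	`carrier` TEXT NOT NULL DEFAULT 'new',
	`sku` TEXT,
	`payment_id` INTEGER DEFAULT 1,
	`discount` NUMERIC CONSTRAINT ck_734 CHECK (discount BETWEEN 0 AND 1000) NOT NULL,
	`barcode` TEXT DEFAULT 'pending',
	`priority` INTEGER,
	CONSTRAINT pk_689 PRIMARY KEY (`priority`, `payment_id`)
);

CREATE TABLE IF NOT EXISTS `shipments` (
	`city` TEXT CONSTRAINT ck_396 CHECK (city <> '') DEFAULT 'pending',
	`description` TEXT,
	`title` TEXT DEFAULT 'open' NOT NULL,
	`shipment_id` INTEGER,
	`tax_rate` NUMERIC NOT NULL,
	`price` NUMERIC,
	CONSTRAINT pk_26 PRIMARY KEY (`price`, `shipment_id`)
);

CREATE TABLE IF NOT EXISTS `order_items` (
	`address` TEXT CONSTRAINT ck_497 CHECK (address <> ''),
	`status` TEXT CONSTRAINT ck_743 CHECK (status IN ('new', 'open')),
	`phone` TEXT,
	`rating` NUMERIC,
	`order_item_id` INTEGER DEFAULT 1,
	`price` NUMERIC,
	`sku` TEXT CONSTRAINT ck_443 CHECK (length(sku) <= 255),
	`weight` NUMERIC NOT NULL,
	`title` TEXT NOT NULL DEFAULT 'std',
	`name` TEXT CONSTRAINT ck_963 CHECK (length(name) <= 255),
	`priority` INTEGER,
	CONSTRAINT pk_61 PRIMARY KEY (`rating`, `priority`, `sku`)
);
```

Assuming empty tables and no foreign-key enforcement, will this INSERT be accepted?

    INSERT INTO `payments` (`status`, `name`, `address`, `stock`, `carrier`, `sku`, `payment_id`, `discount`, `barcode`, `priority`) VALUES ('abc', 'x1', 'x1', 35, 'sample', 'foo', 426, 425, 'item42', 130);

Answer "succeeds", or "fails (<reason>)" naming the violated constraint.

NOT NULL columns: carrier is supplied; discount is supplied; payment_id is supplied; priority is supplied; stock is supplied; tax_rate defaults to 42.0.
CHECK constraints: 35 satisfies (stock >= 1); 425 satisfies (discount BETWEEN 0 AND 1000).
No constraint is violated.

succeeds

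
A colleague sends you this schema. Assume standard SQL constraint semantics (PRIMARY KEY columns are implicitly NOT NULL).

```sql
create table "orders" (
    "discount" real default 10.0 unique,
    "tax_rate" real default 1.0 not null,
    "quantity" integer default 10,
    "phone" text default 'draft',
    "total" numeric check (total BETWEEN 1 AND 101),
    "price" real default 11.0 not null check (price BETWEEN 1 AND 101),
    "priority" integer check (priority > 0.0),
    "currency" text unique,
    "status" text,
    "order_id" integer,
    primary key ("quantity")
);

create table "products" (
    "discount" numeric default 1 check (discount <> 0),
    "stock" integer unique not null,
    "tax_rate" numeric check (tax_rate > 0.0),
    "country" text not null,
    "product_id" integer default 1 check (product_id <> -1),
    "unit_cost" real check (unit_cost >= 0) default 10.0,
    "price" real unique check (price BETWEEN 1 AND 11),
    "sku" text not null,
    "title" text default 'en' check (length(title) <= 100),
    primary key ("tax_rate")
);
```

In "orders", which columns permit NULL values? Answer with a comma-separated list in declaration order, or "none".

discount, phone, total, priority, currency, status, order_id

- discount: UNIQUE does not imply NOT NULL → nullable.
- tax_rate: declared NOT NULL → not nullable.
- quantity: part of the PRIMARY KEY, which implies NOT NULL → not nullable.
- phone: DEFAULT only fills an omitted column; an explicit NULL is still allowed → nullable.
- total: CHECK does not forbid NULL (a CHECK constraint passes when its expression is NULL) → nullable.
- price: declared NOT NULL → not nullable.
- priority: CHECK does not forbid NULL (a CHECK constraint passes when its expression is NULL) → nullable.
- currency: UNIQUE does not imply NOT NULL → nullable.
- status: no NOT NULL constraint applies → nullable.
- order_id: no NOT NULL constraint applies → nullable.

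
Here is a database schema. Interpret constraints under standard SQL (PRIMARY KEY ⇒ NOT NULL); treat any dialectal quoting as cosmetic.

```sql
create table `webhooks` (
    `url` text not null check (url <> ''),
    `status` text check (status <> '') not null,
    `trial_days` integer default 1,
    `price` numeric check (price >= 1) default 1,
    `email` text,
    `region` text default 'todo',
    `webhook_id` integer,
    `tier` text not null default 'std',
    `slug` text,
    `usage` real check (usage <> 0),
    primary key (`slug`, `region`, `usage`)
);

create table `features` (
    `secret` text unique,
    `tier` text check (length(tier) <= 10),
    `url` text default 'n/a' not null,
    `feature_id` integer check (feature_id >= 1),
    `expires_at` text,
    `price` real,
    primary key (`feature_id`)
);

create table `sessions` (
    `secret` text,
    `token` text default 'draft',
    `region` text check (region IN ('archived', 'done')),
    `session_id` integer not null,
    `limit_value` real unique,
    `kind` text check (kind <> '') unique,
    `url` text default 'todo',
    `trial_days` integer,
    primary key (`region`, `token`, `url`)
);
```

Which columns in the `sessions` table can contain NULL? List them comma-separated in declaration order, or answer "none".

secret, limit_value, kind, trial_days

- secret: no NOT NULL constraint applies → nullable.
- token: part of the PRIMARY KEY, which implies NOT NULL → not nullable.
- region: part of the PRIMARY KEY, which implies NOT NULL → not nullable.
- session_id: declared NOT NULL → not nullable.
- limit_value: UNIQUE does not imply NOT NULL → nullable.
- kind: CHECK does not forbid NULL (a CHECK constraint passes when its expression is NULL) → nullable.
- url: part of the PRIMARY KEY, which implies NOT NULL → not nullable.
- trial_days: no NOT NULL constraint applies → nullable.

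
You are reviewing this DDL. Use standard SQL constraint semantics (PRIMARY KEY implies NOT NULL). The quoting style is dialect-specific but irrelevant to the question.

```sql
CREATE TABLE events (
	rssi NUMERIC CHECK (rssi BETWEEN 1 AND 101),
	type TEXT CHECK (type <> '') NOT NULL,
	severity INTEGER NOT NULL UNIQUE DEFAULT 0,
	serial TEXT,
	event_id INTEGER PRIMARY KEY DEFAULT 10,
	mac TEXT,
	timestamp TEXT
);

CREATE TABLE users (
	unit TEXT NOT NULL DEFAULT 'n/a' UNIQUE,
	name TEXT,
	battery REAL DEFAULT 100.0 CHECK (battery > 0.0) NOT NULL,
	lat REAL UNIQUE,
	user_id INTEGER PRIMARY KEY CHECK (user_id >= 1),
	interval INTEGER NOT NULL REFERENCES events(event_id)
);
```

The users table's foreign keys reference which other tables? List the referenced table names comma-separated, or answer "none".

- interval REFERENCES events(event_id).

events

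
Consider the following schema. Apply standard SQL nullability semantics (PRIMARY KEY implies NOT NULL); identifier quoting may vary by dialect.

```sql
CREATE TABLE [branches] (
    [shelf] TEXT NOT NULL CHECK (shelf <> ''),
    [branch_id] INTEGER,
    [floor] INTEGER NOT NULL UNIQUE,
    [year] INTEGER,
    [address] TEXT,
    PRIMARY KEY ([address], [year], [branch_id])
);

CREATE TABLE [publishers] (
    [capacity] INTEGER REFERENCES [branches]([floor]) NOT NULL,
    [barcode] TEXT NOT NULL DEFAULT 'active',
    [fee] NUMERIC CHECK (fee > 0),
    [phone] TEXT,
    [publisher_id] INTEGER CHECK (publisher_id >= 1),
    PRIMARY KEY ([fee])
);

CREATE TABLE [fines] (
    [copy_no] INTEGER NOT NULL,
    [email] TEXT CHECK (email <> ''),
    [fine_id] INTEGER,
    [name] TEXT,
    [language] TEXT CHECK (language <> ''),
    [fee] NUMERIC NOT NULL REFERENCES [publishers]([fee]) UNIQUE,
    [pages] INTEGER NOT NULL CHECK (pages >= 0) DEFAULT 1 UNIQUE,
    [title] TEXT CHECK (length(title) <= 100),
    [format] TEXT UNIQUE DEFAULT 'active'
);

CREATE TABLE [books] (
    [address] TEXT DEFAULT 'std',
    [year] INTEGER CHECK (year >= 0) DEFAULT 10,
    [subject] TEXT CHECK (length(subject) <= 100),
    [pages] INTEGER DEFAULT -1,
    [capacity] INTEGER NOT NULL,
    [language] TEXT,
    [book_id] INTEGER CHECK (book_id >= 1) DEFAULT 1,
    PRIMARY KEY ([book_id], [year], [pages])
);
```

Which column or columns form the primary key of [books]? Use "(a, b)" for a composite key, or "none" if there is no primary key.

A table-level PRIMARY KEY clause names 3 columns: book_id, year, pages.
This is a composite key — the combination is unique, not each column individually.

(book_id, year, pages)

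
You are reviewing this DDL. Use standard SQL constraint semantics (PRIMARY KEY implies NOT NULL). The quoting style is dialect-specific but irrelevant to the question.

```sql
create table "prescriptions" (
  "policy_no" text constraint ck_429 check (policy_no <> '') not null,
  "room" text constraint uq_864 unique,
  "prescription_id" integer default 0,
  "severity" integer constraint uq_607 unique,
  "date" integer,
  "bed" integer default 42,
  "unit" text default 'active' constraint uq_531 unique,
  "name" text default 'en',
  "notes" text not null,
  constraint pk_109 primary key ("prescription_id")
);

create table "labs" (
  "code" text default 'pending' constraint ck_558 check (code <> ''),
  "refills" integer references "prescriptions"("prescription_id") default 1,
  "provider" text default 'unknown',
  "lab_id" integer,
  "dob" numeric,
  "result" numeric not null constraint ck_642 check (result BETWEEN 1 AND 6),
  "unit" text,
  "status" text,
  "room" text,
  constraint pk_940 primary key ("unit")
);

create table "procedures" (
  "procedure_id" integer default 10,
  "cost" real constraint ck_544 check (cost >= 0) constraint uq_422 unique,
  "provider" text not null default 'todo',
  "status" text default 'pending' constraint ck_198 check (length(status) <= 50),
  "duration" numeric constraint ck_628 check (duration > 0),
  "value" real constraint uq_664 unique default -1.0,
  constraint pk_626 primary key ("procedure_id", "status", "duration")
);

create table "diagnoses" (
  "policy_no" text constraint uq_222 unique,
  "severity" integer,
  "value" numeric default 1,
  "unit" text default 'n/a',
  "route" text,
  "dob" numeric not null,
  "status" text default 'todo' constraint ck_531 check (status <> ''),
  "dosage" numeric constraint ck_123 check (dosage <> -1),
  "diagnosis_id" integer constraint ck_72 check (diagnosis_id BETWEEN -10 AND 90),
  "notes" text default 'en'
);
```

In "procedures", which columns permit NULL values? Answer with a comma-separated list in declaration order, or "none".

cost, value

- procedure_id: part of the PRIMARY KEY, which implies NOT NULL → not nullable.
- cost: CHECK does not forbid NULL (a CHECK constraint passes when its expression is NULL) → nullable.
- provider: declared NOT NULL → not nullable.
- status: part of the PRIMARY KEY, which implies NOT NULL → not nullable.
- duration: part of the PRIMARY KEY, which implies NOT NULL → not nullable.
- value: UNIQUE does not imply NOT NULL → nullable.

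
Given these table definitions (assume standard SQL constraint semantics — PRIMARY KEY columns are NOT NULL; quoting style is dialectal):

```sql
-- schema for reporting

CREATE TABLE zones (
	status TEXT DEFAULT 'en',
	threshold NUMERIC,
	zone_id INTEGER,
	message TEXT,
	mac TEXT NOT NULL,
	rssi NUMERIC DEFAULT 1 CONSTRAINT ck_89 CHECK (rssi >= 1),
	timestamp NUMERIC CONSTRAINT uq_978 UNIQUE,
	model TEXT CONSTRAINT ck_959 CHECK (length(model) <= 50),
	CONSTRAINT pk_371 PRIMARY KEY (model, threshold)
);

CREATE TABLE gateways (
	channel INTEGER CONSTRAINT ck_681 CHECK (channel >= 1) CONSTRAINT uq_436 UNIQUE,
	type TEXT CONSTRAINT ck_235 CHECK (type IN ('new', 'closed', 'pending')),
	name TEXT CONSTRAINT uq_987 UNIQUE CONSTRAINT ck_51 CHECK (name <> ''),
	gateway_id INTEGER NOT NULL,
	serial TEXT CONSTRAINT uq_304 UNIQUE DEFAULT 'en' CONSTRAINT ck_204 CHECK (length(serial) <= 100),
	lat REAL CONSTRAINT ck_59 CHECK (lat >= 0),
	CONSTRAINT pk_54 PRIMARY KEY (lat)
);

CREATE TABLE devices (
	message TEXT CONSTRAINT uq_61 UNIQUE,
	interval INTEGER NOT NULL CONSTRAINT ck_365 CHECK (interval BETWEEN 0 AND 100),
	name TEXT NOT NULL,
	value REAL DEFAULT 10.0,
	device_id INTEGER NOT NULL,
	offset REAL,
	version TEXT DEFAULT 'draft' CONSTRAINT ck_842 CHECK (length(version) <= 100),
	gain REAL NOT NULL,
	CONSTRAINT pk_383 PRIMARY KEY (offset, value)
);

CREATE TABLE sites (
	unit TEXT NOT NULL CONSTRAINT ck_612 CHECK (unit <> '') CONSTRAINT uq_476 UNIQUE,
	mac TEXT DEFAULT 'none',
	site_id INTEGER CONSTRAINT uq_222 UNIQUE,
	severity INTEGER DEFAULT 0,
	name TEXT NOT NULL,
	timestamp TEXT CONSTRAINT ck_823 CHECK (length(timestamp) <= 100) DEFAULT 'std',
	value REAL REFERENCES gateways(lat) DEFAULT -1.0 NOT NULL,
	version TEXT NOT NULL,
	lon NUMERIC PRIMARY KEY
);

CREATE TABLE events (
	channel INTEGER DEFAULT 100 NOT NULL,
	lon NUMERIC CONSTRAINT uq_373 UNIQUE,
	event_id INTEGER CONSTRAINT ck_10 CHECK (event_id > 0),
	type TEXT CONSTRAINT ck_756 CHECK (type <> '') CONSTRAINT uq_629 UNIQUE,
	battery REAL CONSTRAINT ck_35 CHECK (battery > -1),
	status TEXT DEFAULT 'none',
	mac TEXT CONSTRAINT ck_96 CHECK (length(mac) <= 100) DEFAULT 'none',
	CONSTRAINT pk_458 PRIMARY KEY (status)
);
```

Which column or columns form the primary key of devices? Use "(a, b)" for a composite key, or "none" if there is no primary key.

A table-level PRIMARY KEY clause names 2 columns: offset, value.
This is a composite key — the combination is unique, not each column individually.

(offset, value)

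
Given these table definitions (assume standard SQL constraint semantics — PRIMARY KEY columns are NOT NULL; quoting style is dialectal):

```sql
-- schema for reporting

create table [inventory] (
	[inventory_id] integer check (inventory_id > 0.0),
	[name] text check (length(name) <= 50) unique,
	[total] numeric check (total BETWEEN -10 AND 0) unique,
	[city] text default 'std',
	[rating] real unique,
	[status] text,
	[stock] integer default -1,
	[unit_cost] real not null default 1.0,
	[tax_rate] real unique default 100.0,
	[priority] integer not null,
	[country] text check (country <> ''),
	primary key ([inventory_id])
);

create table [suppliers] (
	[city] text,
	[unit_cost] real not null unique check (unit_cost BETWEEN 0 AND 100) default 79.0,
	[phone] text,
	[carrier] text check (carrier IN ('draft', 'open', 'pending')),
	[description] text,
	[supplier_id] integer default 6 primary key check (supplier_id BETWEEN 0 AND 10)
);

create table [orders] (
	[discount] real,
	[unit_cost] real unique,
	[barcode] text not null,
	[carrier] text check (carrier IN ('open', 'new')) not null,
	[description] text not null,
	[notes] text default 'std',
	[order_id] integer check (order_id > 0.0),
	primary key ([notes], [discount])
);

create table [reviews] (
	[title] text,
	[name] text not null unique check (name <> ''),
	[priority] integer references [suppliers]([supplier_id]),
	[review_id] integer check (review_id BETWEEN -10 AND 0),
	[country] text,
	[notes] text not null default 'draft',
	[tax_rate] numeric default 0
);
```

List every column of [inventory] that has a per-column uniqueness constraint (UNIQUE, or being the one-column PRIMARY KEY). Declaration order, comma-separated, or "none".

- inventory_id: single-column PRIMARY KEY → unique.
- name: declared UNIQUE → unique.
- total: declared UNIQUE → unique.
- city: no UNIQUE or single-column PK constraint.
- rating: declared UNIQUE → unique.
- status: no UNIQUE or single-column PK constraint.
- stock: no UNIQUE or single-column PK constraint.
- unit_cost: no UNIQUE or single-column PK constraint.
- tax_rate: declared UNIQUE → unique.
- priority: no UNIQUE or single-column PK constraint.
- country: no UNIQUE or single-column PK constraint.

inventory_id, name, total, rating, tax_rate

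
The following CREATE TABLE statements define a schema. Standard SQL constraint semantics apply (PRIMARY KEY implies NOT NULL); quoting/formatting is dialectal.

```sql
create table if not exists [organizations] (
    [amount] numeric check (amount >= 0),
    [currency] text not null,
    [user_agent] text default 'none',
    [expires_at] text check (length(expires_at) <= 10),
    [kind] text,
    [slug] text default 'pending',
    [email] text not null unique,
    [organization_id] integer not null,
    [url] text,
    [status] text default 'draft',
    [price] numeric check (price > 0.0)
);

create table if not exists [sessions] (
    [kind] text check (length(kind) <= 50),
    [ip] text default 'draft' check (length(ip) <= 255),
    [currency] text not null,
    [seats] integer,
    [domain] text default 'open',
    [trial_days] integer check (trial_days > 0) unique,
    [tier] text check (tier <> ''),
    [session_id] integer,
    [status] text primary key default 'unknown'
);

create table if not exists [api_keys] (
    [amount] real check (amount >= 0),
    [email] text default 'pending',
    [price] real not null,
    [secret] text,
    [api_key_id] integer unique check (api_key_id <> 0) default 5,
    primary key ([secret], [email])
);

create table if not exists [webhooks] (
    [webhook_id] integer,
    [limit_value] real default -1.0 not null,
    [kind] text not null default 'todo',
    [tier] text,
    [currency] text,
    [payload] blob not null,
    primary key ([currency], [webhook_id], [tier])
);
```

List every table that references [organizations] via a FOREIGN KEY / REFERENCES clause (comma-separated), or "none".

none

No REFERENCES clause anywhere in the schema names organizations.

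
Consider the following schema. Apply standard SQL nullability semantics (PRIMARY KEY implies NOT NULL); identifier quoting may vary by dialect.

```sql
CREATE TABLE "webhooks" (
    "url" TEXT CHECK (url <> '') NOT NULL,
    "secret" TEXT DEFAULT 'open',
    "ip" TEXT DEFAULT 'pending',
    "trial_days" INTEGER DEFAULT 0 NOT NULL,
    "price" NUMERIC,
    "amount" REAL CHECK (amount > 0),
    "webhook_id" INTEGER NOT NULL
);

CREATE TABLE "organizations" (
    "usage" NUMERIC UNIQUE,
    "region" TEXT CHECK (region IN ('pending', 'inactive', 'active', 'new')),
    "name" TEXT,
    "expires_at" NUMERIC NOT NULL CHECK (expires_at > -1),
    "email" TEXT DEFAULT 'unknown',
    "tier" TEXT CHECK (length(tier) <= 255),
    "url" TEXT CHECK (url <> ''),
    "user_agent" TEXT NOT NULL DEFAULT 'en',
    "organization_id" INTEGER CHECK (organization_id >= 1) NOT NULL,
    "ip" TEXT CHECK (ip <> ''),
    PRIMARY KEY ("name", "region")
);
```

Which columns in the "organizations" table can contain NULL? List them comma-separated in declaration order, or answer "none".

usage, email, tier, url, ip

- usage: UNIQUE does not imply NOT NULL → nullable.
- region: part of the PRIMARY KEY, which implies NOT NULL → not nullable.
- name: part of the PRIMARY KEY, which implies NOT NULL → not nullable.
- expires_at: declared NOT NULL → not nullable.
- email: DEFAULT only fills an omitted column; an explicit NULL is still allowed → nullable.
- tier: CHECK does not forbid NULL (a CHECK constraint passes when its expression is NULL) → nullable.
- url: CHECK does not forbid NULL (a CHECK constraint passes when its expression is NULL) → nullable.
- user_agent: declared NOT NULL → not nullable.
- organization_id: declared NOT NULL → not nullable.
- ip: CHECK does not forbid NULL (a CHECK constraint passes when its expression is NULL) → nullable.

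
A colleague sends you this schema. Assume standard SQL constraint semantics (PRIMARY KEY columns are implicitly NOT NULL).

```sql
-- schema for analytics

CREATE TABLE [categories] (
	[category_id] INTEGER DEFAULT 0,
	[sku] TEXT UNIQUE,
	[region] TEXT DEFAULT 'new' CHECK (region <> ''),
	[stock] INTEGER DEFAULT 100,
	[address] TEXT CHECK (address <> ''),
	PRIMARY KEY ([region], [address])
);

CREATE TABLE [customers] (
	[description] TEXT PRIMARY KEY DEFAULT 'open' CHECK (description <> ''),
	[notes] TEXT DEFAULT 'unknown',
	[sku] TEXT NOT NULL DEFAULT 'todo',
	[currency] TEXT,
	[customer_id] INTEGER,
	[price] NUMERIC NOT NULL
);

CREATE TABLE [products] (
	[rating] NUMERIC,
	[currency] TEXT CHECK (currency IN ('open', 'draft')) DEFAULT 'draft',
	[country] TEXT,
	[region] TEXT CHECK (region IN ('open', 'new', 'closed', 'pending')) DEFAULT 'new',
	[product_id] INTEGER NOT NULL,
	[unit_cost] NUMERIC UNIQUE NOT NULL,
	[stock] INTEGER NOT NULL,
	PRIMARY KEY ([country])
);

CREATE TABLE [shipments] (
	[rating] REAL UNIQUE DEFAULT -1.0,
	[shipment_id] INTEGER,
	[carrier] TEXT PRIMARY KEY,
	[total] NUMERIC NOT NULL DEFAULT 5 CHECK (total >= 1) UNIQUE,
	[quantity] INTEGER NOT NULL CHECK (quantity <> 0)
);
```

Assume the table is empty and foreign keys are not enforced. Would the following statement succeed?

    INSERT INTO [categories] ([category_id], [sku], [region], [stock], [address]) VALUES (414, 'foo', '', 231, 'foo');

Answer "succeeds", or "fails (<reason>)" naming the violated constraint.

The value '' for region violates CHECK (region <> '').

fails (CHECK on region)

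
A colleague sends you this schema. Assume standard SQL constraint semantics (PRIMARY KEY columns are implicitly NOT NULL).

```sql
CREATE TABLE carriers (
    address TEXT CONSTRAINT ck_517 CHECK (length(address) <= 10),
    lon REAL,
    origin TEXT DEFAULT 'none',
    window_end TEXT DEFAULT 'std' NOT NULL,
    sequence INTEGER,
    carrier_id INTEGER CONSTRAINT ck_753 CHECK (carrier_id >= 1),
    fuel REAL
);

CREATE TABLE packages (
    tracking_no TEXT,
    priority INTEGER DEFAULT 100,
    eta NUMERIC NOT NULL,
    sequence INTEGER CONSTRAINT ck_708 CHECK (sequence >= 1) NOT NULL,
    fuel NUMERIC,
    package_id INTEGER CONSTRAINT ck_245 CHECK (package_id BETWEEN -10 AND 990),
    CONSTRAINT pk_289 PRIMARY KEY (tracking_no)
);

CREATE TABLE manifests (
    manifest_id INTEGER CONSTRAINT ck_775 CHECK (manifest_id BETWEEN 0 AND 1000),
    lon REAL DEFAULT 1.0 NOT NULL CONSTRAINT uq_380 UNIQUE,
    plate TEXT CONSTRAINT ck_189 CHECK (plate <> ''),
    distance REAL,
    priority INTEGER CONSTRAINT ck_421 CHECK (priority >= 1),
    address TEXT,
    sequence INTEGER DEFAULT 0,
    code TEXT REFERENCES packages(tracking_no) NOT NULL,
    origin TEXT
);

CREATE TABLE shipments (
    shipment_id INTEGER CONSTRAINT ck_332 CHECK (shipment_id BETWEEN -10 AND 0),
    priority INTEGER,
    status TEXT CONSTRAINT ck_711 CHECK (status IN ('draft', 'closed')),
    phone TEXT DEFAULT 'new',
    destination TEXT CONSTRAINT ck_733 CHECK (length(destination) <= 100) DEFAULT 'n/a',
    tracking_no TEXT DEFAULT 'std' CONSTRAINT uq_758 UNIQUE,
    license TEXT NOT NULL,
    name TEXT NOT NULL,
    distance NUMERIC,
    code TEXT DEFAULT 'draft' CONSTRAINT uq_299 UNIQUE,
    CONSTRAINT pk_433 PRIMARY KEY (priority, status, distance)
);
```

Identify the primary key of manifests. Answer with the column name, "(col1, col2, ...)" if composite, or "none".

none

No column is declared PRIMARY KEY inline, and there is no table-level PRIMARY KEY clause in manifests.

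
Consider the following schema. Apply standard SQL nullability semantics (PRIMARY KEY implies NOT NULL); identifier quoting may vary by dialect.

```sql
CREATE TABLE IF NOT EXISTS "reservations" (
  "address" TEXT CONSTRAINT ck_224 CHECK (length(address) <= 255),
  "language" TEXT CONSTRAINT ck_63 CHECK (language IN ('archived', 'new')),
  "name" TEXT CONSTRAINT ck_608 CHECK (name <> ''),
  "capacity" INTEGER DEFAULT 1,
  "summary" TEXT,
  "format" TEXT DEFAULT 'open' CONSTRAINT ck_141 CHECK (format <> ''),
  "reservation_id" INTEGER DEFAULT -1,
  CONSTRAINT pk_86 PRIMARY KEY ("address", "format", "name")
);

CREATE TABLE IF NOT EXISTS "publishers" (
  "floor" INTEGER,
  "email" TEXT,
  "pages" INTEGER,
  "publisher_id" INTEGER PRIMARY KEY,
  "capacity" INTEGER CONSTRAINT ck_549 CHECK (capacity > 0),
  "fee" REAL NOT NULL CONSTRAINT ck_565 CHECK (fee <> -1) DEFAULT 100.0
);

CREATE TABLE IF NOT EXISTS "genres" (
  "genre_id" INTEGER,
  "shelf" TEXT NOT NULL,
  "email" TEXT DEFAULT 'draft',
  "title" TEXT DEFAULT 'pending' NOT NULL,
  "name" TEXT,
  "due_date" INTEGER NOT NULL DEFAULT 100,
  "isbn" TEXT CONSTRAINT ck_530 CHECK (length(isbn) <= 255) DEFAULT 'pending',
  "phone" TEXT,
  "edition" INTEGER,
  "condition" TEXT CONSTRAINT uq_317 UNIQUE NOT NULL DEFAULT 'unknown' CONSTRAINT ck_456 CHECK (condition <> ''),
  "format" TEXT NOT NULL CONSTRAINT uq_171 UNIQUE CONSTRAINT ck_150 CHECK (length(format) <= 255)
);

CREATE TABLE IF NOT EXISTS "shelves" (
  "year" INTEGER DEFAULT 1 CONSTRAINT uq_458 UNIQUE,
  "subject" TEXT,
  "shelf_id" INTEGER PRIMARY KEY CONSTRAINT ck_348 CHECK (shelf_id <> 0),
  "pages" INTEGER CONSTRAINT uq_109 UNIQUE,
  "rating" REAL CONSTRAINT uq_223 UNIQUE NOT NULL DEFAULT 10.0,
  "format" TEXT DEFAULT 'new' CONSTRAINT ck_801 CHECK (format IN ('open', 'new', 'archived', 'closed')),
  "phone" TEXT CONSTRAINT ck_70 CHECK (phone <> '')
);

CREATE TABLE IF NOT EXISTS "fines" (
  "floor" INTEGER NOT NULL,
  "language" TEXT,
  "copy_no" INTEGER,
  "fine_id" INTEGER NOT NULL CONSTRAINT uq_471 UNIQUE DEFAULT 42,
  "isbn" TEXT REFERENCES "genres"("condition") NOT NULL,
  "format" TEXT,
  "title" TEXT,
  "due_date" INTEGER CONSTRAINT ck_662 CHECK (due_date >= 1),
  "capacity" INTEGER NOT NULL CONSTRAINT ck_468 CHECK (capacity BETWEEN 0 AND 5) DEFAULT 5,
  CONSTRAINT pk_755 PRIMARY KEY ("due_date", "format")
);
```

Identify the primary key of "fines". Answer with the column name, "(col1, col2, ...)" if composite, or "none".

A table-level PRIMARY KEY clause names 2 columns: due_date, format.
This is a composite key — the combination is unique, not each column individually.

(due_date, format)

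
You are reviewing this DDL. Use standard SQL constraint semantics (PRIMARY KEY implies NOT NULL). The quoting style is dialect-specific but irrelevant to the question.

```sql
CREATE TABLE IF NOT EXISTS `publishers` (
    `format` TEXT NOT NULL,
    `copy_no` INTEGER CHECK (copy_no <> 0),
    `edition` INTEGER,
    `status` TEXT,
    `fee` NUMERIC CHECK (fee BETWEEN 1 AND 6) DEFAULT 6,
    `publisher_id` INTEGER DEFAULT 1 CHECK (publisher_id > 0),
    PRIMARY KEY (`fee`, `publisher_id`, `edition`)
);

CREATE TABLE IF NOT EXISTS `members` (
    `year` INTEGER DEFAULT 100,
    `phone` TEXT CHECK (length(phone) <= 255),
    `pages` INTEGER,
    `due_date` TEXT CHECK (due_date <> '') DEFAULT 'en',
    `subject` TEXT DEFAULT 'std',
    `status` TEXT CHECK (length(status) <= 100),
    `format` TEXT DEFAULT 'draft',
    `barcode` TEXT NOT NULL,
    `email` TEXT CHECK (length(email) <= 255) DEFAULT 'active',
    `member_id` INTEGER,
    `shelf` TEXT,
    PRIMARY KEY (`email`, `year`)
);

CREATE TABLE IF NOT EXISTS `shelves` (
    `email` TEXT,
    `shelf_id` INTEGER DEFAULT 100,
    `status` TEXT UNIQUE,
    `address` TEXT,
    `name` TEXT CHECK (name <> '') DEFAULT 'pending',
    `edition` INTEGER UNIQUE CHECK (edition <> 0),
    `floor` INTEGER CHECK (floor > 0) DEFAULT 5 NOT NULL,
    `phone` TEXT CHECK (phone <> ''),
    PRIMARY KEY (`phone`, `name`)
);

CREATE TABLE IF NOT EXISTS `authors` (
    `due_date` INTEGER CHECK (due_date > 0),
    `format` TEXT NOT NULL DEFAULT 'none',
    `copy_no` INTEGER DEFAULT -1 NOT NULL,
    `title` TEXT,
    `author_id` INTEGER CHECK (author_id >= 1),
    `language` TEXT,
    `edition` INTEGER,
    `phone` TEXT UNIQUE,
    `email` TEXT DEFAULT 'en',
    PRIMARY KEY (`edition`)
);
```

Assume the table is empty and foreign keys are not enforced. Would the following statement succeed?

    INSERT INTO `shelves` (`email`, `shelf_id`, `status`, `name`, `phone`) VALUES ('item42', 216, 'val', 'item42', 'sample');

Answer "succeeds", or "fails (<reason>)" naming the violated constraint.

succeeds

NOT NULL columns: floor defaults to 5; name is supplied; phone is supplied.
CHECK constraints: 'item42' satisfies (name <> ''); 'sample' satisfies (phone <> '').
No constraint is violated.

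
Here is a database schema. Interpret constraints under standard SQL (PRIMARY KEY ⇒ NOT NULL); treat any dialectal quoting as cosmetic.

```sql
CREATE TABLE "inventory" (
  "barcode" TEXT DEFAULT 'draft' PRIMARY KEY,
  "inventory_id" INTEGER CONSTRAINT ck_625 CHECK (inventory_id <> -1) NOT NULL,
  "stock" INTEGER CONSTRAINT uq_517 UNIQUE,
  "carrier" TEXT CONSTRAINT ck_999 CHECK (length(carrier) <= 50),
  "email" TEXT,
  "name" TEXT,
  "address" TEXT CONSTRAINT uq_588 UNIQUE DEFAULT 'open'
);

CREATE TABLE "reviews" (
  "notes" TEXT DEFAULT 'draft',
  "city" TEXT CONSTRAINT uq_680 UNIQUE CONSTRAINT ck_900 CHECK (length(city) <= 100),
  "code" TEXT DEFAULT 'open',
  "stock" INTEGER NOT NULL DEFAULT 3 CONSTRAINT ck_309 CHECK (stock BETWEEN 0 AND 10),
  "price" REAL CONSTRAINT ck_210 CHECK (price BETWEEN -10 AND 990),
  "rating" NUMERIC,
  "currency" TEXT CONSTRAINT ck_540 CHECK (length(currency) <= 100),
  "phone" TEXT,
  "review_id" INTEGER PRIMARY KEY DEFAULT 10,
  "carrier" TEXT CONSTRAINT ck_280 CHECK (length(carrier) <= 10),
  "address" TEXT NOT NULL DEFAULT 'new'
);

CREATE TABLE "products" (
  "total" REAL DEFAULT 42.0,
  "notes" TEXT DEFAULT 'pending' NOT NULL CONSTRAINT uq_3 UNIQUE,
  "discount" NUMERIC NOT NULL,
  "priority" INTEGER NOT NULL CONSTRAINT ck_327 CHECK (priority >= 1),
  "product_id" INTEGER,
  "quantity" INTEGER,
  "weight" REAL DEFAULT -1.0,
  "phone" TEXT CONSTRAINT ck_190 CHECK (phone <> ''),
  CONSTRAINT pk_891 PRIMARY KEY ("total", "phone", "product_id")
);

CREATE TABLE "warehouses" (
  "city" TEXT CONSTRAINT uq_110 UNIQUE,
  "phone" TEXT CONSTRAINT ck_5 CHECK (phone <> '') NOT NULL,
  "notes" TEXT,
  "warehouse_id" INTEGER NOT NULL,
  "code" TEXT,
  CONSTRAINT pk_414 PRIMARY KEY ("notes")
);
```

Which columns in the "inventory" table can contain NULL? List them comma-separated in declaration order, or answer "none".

stock, carrier, email, name, address

- barcode: part of the PRIMARY KEY, which implies NOT NULL → not nullable.
- inventory_id: declared NOT NULL → not nullable.
- stock: UNIQUE does not imply NOT NULL → nullable.
- carrier: CHECK does not forbid NULL (a CHECK constraint passes when its expression is NULL) → nullable.
- email: no NOT NULL constraint applies → nullable.
- name: no NOT NULL constraint applies → nullable.
- address: UNIQUE does not imply NOT NULL → nullable.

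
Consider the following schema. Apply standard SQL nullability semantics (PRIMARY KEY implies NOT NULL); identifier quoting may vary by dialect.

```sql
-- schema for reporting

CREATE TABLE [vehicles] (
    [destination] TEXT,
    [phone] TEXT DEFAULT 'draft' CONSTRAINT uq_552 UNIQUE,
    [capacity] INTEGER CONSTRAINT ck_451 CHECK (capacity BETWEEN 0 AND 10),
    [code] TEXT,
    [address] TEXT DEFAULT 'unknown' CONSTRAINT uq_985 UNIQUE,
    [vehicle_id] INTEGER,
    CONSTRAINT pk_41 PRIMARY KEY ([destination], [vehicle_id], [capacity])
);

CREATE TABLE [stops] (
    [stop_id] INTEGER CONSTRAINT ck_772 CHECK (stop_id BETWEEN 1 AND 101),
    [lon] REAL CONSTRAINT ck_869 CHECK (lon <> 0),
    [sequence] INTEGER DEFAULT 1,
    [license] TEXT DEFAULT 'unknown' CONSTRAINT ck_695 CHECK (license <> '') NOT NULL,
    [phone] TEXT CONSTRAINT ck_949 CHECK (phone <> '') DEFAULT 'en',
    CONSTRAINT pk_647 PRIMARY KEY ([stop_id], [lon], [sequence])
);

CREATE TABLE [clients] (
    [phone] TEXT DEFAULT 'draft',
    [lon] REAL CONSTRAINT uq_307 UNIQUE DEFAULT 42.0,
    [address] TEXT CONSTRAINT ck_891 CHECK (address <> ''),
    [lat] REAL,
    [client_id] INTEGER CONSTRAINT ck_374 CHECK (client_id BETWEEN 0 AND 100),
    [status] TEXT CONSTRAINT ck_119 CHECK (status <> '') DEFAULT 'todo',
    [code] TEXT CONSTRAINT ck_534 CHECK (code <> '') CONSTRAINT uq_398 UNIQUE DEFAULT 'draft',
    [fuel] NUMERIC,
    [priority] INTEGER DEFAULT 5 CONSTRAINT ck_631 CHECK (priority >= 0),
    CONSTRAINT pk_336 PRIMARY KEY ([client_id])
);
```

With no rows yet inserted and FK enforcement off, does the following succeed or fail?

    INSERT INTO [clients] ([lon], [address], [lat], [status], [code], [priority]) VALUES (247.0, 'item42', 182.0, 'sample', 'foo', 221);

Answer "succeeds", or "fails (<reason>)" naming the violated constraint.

fails (NOT NULL on client_id)

client_id is omitted from the column list and has no DEFAULT, so it would receive NULL.
But client_id is part of the PRIMARY KEY (implied NOT NULL).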